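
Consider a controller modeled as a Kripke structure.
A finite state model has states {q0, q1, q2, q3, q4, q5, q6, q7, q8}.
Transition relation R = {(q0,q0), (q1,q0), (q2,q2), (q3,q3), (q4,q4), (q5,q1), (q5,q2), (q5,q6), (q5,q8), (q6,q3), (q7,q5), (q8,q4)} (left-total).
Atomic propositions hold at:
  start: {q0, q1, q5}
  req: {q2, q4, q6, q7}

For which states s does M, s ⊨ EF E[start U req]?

{q2, q4, q5, q6, q7, q8}

E[start U req]: least fixpoint, start Z0 = Sat(req) = {q2, q4, q6, q7}, add states in Sat(start) with some successor in Z. Z1 = {q2, q4, q5, q6, q7}; fixed.
Sat(E[start U req]) = {q2, q4, q5, q6, q7}
EF E[start U req]: least fixpoint, start Z0 = {q2, q4, q5, q6, q7}, add states with some successor in Z. Z1 = {q2, q4, q5, q6, q7, q8}; fixed.
Sat(EF E[start U req]) = {q2, q4, q5, q6, q7, q8}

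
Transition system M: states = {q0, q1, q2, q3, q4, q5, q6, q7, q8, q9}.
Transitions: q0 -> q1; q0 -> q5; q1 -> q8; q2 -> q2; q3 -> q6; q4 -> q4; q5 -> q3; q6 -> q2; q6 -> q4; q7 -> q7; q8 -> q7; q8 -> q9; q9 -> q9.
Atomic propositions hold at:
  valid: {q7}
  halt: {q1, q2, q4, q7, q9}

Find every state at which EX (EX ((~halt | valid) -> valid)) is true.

{q1, q2, q3, q4, q6, q7, q8, q9}

Sat(~halt) = {q0, q3, q5, q6, q8}
Sat(~halt | valid) = {q0, q3, q5, q6, q7, q8}
Sat((~halt | valid) -> valid) = {q1, q2, q4, q7, q9}
Sat(EX ((~halt | valid) -> valid)) = {s : some successor in {q1, q2, q4, q7, q9}} = {q0, q2, q4, q6, q7, q8, q9}
Sat(EX (EX ((~halt | valid) -> valid))) = {s : some successor in {q0, q2, q4, q6, q7, q8, q9}} = {q1, q2, q3, q4, q6, q7, q8, q9}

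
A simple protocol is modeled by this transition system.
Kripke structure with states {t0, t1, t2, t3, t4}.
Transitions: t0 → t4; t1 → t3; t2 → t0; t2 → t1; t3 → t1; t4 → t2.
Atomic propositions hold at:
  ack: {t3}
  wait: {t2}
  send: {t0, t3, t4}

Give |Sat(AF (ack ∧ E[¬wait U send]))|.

2

Sat(¬wait) = {t0, t1, t3, t4}
E[¬wait U send]: least fixpoint, start Z0 = Sat(send) = {t0, t3, t4}, add states in Sat(¬wait) with some successor in Z. Z1 = {t0, t1, t3, t4}; fixed.
Sat(E[¬wait U send]) = {t0, t1, t3, t4}
Sat(ack ∧ E[¬wait U send]) = {t3}
AF (ack ∧ E[¬wait U send]): least fixpoint, start Z0 = {t3}, add states with every successor in Z. Z1 = {t1, t3}; fixed.
Sat(AF (ack ∧ E[¬wait U send])) = {t1, t3}
|Sat(AF (ack ∧ E[¬wait U send]))| = |{t1, t3}| = 2.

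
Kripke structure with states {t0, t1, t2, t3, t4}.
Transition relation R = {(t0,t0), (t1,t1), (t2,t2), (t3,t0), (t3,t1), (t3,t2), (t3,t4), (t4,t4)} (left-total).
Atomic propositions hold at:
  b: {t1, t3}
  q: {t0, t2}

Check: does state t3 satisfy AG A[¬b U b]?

No

Sat(¬b) = {t0, t2, t4}
A[¬b U b]: least fixpoint, start Z0 = Sat(b) = {t1, t3}, add states in Sat(¬b) with every successor in Z. Already a fixed point.
Sat(A[¬b U b]) = {t1, t3}
AG A[¬b U b]: greatest fixpoint, start Z0 = {t1, t3}, keep only states in Sat with every successor in Z. Z1 = {t1}; fixed.
Sat(AG A[¬b U b]) = {t1}
t3 ∉ Sat(AG A[¬b U b]) = {t1}, so the formula does not hold at t3.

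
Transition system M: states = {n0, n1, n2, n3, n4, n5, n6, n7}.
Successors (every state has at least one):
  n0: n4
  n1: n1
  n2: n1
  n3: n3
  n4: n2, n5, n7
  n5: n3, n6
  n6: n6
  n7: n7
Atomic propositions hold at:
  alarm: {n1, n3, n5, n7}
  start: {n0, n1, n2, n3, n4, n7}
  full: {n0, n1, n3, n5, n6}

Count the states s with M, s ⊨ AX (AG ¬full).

1

Sat(¬full) = {n2, n4, n7}
AG ¬full: greatest fixpoint, start Z0 = {n2, n4, n7}, keep only states in Sat with every successor in Z. Z1 = {n7}; fixed.
Sat(AG ¬full) = {n7}
Sat(AX (AG ¬full)) = {s : every successor in {n7}} = {n7}
|Sat(AX (AG ¬full))| = |{n7}| = 1.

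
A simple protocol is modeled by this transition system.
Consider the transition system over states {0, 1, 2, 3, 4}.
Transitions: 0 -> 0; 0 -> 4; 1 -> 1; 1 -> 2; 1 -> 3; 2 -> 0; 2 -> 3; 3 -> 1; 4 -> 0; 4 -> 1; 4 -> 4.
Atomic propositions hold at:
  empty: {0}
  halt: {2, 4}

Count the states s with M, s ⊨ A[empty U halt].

2

A[empty U halt]: least fixpoint, start Z0 = Sat(halt) = {2, 4}, add states in Sat(empty) with every successor in Z. Already a fixed point.
Sat(A[empty U halt]) = {2, 4}
|Sat(A[empty U halt])| = |{2, 4}| = 2.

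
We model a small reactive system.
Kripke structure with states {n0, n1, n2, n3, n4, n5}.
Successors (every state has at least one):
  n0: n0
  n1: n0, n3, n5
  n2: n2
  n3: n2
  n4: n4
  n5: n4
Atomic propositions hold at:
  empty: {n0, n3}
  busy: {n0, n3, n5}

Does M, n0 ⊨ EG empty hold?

Yes

EG empty: greatest fixpoint, start Z0 = {n0, n3}, keep only states in Sat with some successor in Z. Z1 = {n0}; fixed.
Sat(EG empty) = {n0}
n0 ∈ Sat(EG empty) = {n0}, so the formula holds at n0.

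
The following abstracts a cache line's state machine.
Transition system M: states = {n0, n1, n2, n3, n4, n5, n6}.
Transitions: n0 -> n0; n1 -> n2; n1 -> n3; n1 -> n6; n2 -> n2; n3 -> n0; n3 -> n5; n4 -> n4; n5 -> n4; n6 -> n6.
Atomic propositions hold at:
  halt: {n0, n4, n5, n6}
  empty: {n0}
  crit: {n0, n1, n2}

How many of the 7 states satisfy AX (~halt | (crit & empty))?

2

Sat(~halt) = {n1, n2, n3}
Sat(crit & empty) = {n0}
Sat(~halt | (crit & empty)) = {n0, n1, n2, n3}
Sat(AX (~halt | (crit & empty))) = {s : every successor in {n0, n1, n2, n3}} = {n0, n2}
|Sat(AX (~halt | (crit & empty)))| = |{n0, n2}| = 2.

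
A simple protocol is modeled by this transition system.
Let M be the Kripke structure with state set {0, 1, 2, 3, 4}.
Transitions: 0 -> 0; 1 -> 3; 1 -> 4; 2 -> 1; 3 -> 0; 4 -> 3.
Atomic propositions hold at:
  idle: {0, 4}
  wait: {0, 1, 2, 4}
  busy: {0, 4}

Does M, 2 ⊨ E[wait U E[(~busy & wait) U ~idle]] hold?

Yes

Sat(~busy) = {1, 2, 3}
Sat(~busy & wait) = {1, 2}
Sat(~idle) = {1, 2, 3}
E[(~busy & wait) U ~idle]: least fixpoint, start Z0 = Sat(~idle) = {1, 2, 3}, add states in Sat(~busy & wait) with some successor in Z. Already a fixed point.
Sat(E[(~busy & wait) U ~idle]) = {1, 2, 3}
E[wait U E[(~busy & wait) U ~idle]]: least fixpoint, start Z0 = Sat(E[(~busy & wait) U ~idle]) = {1, 2, 3}, add states in Sat(wait) with some successor in Z. Z1 = {1, 2, 3, 4}; fixed.
Sat(E[wait U E[(~busy & wait) U ~idle]]) = {1, 2, 3, 4}
2 ∈ Sat(E[wait U E[(~busy & wait) U ~idle]]) = {1, 2, 3, 4}, so the formula holds at 2.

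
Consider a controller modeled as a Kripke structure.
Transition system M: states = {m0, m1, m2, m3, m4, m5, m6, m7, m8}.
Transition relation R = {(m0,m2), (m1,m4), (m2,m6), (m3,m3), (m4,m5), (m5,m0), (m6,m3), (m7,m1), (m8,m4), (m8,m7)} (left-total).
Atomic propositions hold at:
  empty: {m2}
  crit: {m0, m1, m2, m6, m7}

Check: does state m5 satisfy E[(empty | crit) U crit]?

Sat(empty | crit) = {m0, m1, m2, m6, m7}
E[(empty | crit) U crit]: least fixpoint, start Z0 = Sat(crit) = {m0, m1, m2, m6, m7}, add states in Sat(empty | crit) with some successor in Z. Already a fixed point.
Sat(E[(empty | crit) U crit]) = {m0, m1, m2, m6, m7}
m5 ∉ Sat(E[(empty | crit) U crit]) = {m0, m1, m2, m6, m7}, so the formula does not hold at m5.

No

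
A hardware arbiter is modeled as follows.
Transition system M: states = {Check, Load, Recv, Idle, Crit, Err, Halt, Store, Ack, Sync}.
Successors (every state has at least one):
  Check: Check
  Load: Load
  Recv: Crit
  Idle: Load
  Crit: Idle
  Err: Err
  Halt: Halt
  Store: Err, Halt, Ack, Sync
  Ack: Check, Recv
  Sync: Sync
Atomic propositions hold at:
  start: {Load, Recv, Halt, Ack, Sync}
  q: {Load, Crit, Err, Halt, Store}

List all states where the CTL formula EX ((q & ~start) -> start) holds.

Sat(~start) = {Check, Idle, Crit, Err, Store}
Sat(q & ~start) = {Crit, Err, Store}
Sat((q & ~start) -> start) = {Check, Load, Recv, Idle, Halt, Ack, Sync}
Sat(EX ((q & ~start) -> start)) = {s : some successor in {Check, Load, Recv, Idle, Halt, Ack, Sync}} = {Check, Load, Idle, Crit, Halt, Store, Ack, Sync}

{Check, Load, Idle, Crit, Halt, Store, Ack, Sync}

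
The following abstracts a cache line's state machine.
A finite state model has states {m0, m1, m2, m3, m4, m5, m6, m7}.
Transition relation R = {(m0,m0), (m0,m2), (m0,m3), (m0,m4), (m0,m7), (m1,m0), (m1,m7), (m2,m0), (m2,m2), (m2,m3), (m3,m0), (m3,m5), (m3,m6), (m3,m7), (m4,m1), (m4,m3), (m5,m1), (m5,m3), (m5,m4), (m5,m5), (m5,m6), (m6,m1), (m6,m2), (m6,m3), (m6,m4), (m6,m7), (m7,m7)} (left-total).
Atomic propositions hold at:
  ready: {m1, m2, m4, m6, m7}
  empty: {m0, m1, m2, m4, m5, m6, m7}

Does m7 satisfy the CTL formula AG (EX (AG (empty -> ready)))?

Sat(empty -> ready) = {m1, m2, m3, m4, m6, m7}
AG (empty -> ready): greatest fixpoint, start Z0 = {m1, m2, m3, m4, m6, m7}, keep only states in Sat with every successor in Z. Z1 = {m4, m6, m7}; Z2 = {m7}; fixed.
Sat(AG (empty -> ready)) = {m7}
Sat(EX (AG (empty -> ready))) = {s : some successor in {m7}} = {m0, m1, m3, m6, m7}
AG (EX (AG (empty -> ready))): greatest fixpoint, start Z0 = {m0, m1, m3, m6, m7}, keep only states in Sat with every successor in Z. Z1 = {m1, m7}; Z2 = {m7}; fixed.
Sat(AG (EX (AG (empty -> ready)))) = {m7}
m7 ∈ Sat(AG (EX (AG (empty -> ready)))) = {m7}, so the formula holds at m7.

Yes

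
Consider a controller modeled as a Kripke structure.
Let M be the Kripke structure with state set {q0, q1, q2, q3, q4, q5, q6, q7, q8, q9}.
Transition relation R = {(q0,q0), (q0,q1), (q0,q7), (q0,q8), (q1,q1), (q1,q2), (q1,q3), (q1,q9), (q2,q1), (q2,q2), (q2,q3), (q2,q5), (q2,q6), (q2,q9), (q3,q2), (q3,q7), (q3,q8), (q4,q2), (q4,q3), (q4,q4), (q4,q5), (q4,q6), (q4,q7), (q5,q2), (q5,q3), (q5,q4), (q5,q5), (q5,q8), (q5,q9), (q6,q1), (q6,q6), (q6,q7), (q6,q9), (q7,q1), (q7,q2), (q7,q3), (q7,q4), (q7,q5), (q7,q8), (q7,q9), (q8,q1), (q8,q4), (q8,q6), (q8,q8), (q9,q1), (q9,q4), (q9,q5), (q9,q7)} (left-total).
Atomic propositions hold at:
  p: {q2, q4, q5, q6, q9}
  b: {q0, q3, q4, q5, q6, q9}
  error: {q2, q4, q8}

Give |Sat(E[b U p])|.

6

E[b U p]: least fixpoint, start Z0 = Sat(p) = {q2, q4, q5, q6, q9}, add states in Sat(b) with some successor in Z. Z1 = {q2, q3, q4, q5, q6, q9}; fixed.
Sat(E[b U p]) = {q2, q3, q4, q5, q6, q9}
|Sat(E[b U p])| = |{q2, q3, q4, q5, q6, q9}| = 6.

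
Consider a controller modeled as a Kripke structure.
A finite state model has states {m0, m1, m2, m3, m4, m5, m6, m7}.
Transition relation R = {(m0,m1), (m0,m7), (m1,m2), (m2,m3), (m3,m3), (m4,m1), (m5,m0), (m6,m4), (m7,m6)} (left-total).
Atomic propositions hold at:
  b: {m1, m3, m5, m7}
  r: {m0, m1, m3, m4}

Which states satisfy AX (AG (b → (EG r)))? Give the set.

{m1, m2, m3}

EG r: greatest fixpoint, start Z0 = {m0, m1, m3, m4}, keep only states in Sat with some successor in Z. Z1 = {m0, m3, m4}; Z2 = {m3}; fixed.
Sat(EG r) = {m3}
Sat(b → (EG r)) = {m0, m2, m3, m4, m6}
AG (b → (EG r)): greatest fixpoint, start Z0 = {m0, m2, m3, m4, m6}, keep only states in Sat with every successor in Z. Z1 = {m2, m3, m6}; Z2 = {m2, m3}; fixed.
Sat(AG (b → (EG r))) = {m2, m3}
Sat(AX (AG (b → (EG r)))) = {s : every successor in {m2, m3}} = {m1, m2, m3}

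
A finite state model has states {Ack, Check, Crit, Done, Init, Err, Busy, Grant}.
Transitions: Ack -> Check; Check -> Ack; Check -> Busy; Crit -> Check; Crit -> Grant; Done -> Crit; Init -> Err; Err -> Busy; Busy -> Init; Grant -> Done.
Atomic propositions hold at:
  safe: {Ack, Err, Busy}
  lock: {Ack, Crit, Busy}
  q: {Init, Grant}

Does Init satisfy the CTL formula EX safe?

Yes

Sat(EX safe) = {s : some successor in {Ack, Err, Busy}} = {Check, Init, Err}
Init ∈ Sat(EX safe) = {Check, Init, Err}, so the formula holds at Init.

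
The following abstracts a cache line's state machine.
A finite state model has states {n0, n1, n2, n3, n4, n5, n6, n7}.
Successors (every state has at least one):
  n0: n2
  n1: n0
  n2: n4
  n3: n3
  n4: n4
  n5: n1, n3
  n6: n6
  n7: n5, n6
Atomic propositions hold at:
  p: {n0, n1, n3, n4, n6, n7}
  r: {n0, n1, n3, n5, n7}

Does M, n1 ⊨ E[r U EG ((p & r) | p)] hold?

No

Sat(p & r) = {n0, n1, n3, n7}
Sat((p & r) | p) = {n0, n1, n3, n4, n6, n7}
EG ((p & r) | p): greatest fixpoint, start Z0 = {n0, n1, n3, n4, n6, n7}, keep only states in Sat with some successor in Z. Z1 = {n1, n3, n4, n6, n7}; Z2 = {n3, n4, n6, n7}; fixed.
Sat(EG ((p & r) | p)) = {n3, n4, n6, n7}
E[r U EG ((p & r) | p)]: least fixpoint, start Z0 = Sat(EG ((p & r) | p)) = {n3, n4, n6, n7}, add states in Sat(r) with some successor in Z. Z1 = {n3, n4, n5, n6, n7}; fixed.
Sat(E[r U EG ((p & r) | p)]) = {n3, n4, n5, n6, n7}
n1 ∉ Sat(E[r U EG ((p & r) | p)]) = {n3, n4, n5, n6, n7}, so the formula does not hold at n1.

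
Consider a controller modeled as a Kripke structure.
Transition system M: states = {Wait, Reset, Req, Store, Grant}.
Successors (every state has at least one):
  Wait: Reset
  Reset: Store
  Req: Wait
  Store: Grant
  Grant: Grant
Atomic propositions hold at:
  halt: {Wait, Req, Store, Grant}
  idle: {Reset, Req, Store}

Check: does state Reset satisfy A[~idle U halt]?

No

Sat(~idle) = {Wait, Grant}
A[~idle U halt]: least fixpoint, start Z0 = Sat(halt) = {Wait, Req, Store, Grant}, add states in Sat(~idle) with every successor in Z. Already a fixed point.
Sat(A[~idle U halt]) = {Wait, Req, Store, Grant}
Reset ∉ Sat(A[~idle U halt]) = {Wait, Req, Store, Grant}, so the formula does not hold at Reset.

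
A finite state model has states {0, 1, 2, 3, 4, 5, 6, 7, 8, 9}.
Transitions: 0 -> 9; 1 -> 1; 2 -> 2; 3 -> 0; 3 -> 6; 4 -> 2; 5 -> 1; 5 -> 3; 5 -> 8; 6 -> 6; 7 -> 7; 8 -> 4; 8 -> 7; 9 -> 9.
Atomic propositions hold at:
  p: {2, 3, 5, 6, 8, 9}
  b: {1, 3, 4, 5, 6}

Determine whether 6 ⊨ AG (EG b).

Yes

EG b: greatest fixpoint, start Z0 = {1, 3, 4, 5, 6}, keep only states in Sat with some successor in Z. Z1 = {1, 3, 5, 6}; fixed.
Sat(EG b) = {1, 3, 5, 6}
AG (EG b): greatest fixpoint, start Z0 = {1, 3, 5, 6}, keep only states in Sat with every successor in Z. Z1 = {1, 6}; fixed.
Sat(AG (EG b)) = {1, 6}
6 ∈ Sat(AG (EG b)) = {1, 6}, so the formula holds at 6.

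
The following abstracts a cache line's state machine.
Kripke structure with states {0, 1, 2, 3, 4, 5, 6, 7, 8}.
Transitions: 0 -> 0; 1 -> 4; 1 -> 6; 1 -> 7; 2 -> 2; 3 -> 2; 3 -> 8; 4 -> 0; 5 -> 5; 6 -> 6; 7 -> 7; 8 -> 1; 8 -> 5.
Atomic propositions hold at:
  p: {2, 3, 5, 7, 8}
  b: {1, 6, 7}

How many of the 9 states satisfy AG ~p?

3

Sat(~p) = {0, 1, 4, 6}
AG ~p: greatest fixpoint, start Z0 = {0, 1, 4, 6}, keep only states in Sat with every successor in Z. Z1 = {0, 4, 6}; fixed.
Sat(AG ~p) = {0, 4, 6}
|Sat(AG ~p)| = |{0, 4, 6}| = 3.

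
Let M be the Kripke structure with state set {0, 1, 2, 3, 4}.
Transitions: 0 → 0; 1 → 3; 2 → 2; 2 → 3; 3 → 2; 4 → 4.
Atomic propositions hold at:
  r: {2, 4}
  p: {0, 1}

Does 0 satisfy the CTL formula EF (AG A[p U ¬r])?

Yes

Sat(¬r) = {0, 1, 3}
A[p U ¬r]: least fixpoint, start Z0 = Sat(¬r) = {0, 1, 3}, add states in Sat(p) with every successor in Z. Already a fixed point.
Sat(A[p U ¬r]) = {0, 1, 3}
AG A[p U ¬r]: greatest fixpoint, start Z0 = {0, 1, 3}, keep only states in Sat with every successor in Z. Z1 = {0, 1}; Z2 = {0}; fixed.
Sat(AG A[p U ¬r]) = {0}
EF (AG A[p U ¬r]): least fixpoint, start Z0 = {0}, add states with some successor in Z. Already a fixed point.
Sat(EF (AG A[p U ¬r])) = {0}
0 ∈ Sat(EF (AG A[p U ¬r])) = {0}, so the formula holds at 0.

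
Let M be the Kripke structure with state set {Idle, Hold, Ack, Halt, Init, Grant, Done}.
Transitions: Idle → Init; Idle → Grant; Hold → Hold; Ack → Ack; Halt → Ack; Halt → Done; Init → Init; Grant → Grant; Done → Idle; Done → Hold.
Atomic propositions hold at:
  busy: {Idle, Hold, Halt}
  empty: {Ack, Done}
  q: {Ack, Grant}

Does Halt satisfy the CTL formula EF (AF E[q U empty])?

Yes

E[q U empty]: least fixpoint, start Z0 = Sat(empty) = {Ack, Done}, add states in Sat(q) with some successor in Z. Already a fixed point.
Sat(E[q U empty]) = {Ack, Done}
AF E[q U empty]: least fixpoint, start Z0 = {Ack, Done}, add states with every successor in Z. Z1 = {Ack, Halt, Done}; fixed.
Sat(AF E[q U empty]) = {Ack, Halt, Done}
EF (AF E[q U empty]): least fixpoint, start Z0 = {Ack, Halt, Done}, add states with some successor in Z. Already a fixed point.
Sat(EF (AF E[q U empty])) = {Ack, Halt, Done}
Halt ∈ Sat(EF (AF E[q U empty])) = {Ack, Halt, Done}, so the formula holds at Halt.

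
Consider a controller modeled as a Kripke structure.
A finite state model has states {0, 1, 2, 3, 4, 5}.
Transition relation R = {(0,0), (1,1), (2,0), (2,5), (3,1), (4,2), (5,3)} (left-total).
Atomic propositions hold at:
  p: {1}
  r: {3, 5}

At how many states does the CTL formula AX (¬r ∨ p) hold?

4

Sat(¬r) = {0, 1, 2, 4}
Sat(¬r ∨ p) = {0, 1, 2, 4}
Sat(AX (¬r ∨ p)) = {s : every successor in {0, 1, 2, 4}} = {0, 1, 3, 4}
|Sat(AX (¬r ∨ p))| = |{0, 1, 3, 4}| = 4.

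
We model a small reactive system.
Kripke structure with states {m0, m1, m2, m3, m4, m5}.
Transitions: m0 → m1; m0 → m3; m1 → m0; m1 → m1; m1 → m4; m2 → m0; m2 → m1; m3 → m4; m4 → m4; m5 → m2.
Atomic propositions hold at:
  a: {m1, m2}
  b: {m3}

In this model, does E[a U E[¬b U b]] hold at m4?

No

Sat(¬b) = {m0, m1, m2, m4, m5}
E[¬b U b]: least fixpoint, start Z0 = Sat(b) = {m3}, add states in Sat(¬b) with some successor in Z. Z1 = {m0, m3}; Z2 = {m0, m1, m2, m3}; Z3 = {m0, m1, m2, m3, m5}; fixed.
Sat(E[¬b U b]) = {m0, m1, m2, m3, m5}
E[a U E[¬b U b]]: least fixpoint, start Z0 = Sat(E[¬b U b]) = {m0, m1, m2, m3, m5}, add states in Sat(a) with some successor in Z. Already a fixed point.
Sat(E[a U E[¬b U b]]) = {m0, m1, m2, m3, m5}
m4 ∉ Sat(E[a U E[¬b U b]]) = {m0, m1, m2, m3, m5}, so the formula does not hold at m4.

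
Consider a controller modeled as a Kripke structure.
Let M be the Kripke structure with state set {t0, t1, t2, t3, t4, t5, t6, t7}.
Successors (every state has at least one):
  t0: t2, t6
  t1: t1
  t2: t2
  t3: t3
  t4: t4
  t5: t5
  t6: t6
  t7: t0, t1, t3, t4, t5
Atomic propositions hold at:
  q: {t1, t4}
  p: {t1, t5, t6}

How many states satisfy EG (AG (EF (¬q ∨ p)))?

Sat(¬q) = {t0, t2, t3, t5, t6, t7}
Sat(¬q ∨ p) = {t0, t1, t2, t3, t5, t6, t7}
EF (¬q ∨ p): least fixpoint, start Z0 = {t0, t1, t2, t3, t5, t6, t7}, add states with some successor in Z. Already a fixed point.
Sat(EF (¬q ∨ p)) = {t0, t1, t2, t3, t5, t6, t7}
AG (EF (¬q ∨ p)): greatest fixpoint, start Z0 = {t0, t1, t2, t3, t5, t6, t7}, keep only states in Sat with every successor in Z. Z1 = {t0, t1, t2, t3, t5, t6}; fixed.
Sat(AG (EF (¬q ∨ p))) = {t0, t1, t2, t3, t5, t6}
EG (AG (EF (¬q ∨ p))): greatest fixpoint, start Z0 = {t0, t1, t2, t3, t5, t6}, keep only states in Sat with some successor in Z. Already a fixed point.
Sat(EG (AG (EF (¬q ∨ p)))) = {t0, t1, t2, t3, t5, t6}
|Sat(EG (AG (EF (¬q ∨ p))))| = |{t0, t1, t2, t3, t5, t6}| = 6.

6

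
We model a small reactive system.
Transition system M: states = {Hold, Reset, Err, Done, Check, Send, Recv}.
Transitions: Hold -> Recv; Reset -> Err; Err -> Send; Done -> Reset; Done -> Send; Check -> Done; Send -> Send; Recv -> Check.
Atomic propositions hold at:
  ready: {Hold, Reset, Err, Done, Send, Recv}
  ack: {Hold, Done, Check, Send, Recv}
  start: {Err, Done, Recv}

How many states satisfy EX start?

Sat(EX start) = {s : some successor in {Err, Done, Recv}} = {Hold, Reset, Check}
|Sat(EX start)| = |{Hold, Reset, Check}| = 3.

3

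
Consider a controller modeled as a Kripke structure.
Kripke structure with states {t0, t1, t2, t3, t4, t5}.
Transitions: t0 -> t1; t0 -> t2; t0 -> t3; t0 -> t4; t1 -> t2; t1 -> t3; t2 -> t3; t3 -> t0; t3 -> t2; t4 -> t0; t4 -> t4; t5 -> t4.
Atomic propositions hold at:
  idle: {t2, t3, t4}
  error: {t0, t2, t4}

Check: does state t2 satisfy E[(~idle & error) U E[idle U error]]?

Yes

Sat(~idle) = {t0, t1, t5}
Sat(~idle & error) = {t0}
E[idle U error]: least fixpoint, start Z0 = Sat(error) = {t0, t2, t4}, add states in Sat(idle) with some successor in Z. Z1 = {t0, t2, t3, t4}; fixed.
Sat(E[idle U error]) = {t0, t2, t3, t4}
E[(~idle & error) U E[idle U error]]: least fixpoint, start Z0 = Sat(E[idle U error]) = {t0, t2, t3, t4}, add states in Sat(~idle & error) with some successor in Z. Already a fixed point.
Sat(E[(~idle & error) U E[idle U error]]) = {t0, t2, t3, t4}
t2 ∈ Sat(E[(~idle & error) U E[idle U error]]) = {t0, t2, t3, t4}, so the formula holds at t2.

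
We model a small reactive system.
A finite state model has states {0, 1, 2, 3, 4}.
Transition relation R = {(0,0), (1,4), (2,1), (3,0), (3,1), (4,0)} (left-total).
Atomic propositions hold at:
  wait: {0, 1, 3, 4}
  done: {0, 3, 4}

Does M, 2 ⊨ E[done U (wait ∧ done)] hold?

No

Sat(wait ∧ done) = {0, 3, 4}
E[done U (wait ∧ done)]: least fixpoint, start Z0 = Sat((wait ∧ done)) = {0, 3, 4}, add states in Sat(done) with some successor in Z. Already a fixed point.
Sat(E[done U (wait ∧ done)]) = {0, 3, 4}
2 ∉ Sat(E[done U (wait ∧ done)]) = {0, 3, 4}, so the formula does not hold at 2.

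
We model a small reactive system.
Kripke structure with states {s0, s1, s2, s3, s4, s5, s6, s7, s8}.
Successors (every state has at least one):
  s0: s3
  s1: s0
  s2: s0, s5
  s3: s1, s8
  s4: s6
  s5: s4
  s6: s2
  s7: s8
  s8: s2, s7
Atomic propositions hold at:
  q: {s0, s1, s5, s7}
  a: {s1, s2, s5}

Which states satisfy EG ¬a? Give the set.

Sat(¬a) = {s0, s3, s4, s6, s7, s8}
EG ¬a: greatest fixpoint, start Z0 = {s0, s3, s4, s6, s7, s8}, keep only states in Sat with some successor in Z. Z1 = {s0, s3, s4, s7, s8}; Z2 = {s0, s3, s7, s8}; fixed.
Sat(EG ¬a) = {s0, s3, s7, s8}

{s0, s3, s7, s8}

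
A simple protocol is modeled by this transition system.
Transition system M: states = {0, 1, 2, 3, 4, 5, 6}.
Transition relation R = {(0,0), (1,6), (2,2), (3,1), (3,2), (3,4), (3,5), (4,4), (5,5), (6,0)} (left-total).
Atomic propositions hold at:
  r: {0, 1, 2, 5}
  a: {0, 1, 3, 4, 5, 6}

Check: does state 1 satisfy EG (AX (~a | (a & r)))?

No

Sat(~a) = {2}
Sat(a & r) = {0, 1, 5}
Sat(~a | (a & r)) = {0, 1, 2, 5}
Sat(AX (~a | (a & r))) = {s : every successor in {0, 1, 2, 5}} = {0, 2, 5, 6}
EG (AX (~a | (a & r))): greatest fixpoint, start Z0 = {0, 2, 5, 6}, keep only states in Sat with some successor in Z. Already a fixed point.
Sat(EG (AX (~a | (a & r)))) = {0, 2, 5, 6}
1 ∉ Sat(EG (AX (~a | (a & r)))) = {0, 2, 5, 6}, so the formula does not hold at 1.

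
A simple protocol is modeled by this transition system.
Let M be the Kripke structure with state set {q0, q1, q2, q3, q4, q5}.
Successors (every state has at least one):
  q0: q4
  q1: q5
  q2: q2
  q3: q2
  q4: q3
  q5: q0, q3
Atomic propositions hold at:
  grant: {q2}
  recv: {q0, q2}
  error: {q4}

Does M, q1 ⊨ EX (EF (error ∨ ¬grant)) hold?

Sat(¬grant) = {q0, q1, q3, q4, q5}
Sat(error ∨ ¬grant) = {q0, q1, q3, q4, q5}
EF (error ∨ ¬grant): least fixpoint, start Z0 = {q0, q1, q3, q4, q5}, add states with some successor in Z. Already a fixed point.
Sat(EF (error ∨ ¬grant)) = {q0, q1, q3, q4, q5}
Sat(EX (EF (error ∨ ¬grant))) = {s : some successor in {q0, q1, q3, q4, q5}} = {q0, q1, q4, q5}
q1 ∈ Sat(EX (EF (error ∨ ¬grant))) = {q0, q1, q4, q5}, so the formula holds at q1.

Yes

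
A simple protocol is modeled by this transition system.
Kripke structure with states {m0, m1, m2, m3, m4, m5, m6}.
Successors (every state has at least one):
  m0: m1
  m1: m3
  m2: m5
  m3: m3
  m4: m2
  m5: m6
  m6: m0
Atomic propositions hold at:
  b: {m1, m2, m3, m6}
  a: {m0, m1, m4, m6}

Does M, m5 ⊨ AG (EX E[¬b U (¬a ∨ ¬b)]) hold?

No

Sat(¬b) = {m0, m4, m5}
Sat(¬a) = {m2, m3, m5}
Sat(¬a ∨ ¬b) = {m0, m2, m3, m4, m5}
E[¬b U (¬a ∨ ¬b)]: least fixpoint, start Z0 = Sat((¬a ∨ ¬b)) = {m0, m2, m3, m4, m5}, add states in Sat(¬b) with some successor in Z. Already a fixed point.
Sat(E[¬b U (¬a ∨ ¬b)]) = {m0, m2, m3, m4, m5}
Sat(EX E[¬b U (¬a ∨ ¬b)]) = {s : some successor in {m0, m2, m3, m4, m5}} = {m1, m2, m3, m4, m6}
AG (EX E[¬b U (¬a ∨ ¬b)]): greatest fixpoint, start Z0 = {m1, m2, m3, m4, m6}, keep only states in Sat with every successor in Z. Z1 = {m1, m3, m4}; Z2 = {m1, m3}; fixed.
Sat(AG (EX E[¬b U (¬a ∨ ¬b)])) = {m1, m3}
m5 ∉ Sat(AG (EX E[¬b U (¬a ∨ ¬b)])) = {m1, m3}, so the formula does not hold at m5.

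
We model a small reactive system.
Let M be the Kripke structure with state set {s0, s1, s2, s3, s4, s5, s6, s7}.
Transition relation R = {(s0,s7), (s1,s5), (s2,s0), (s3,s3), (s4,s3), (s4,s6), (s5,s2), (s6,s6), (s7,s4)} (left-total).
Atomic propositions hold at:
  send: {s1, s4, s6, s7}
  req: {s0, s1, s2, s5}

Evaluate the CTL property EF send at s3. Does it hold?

EF send: least fixpoint, start Z0 = {s1, s4, s6, s7}, add states with some successor in Z. Z1 = {s0, s1, s4, s6, s7}; Z2 = {s0, s1, s2, s4, s6, s7}; Z3 = {s0, s1, s2, s4, s5, s6, s7}; fixed.
Sat(EF send) = {s0, s1, s2, s4, s5, s6, s7}
s3 ∉ Sat(EF send) = {s0, s1, s2, s4, s5, s6, s7}, so the formula does not hold at s3.

No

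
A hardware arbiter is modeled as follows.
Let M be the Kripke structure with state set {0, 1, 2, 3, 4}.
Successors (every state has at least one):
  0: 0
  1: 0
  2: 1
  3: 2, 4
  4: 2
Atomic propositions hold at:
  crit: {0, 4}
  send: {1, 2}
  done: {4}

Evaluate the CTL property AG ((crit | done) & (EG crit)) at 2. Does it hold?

No

Sat(crit | done) = {0, 4}
EG crit: greatest fixpoint, start Z0 = {0, 4}, keep only states in Sat with some successor in Z. Z1 = {0}; fixed.
Sat(EG crit) = {0}
Sat((crit | done) & (EG crit)) = {0}
AG ((crit | done) & (EG crit)): greatest fixpoint, start Z0 = {0}, keep only states in Sat with every successor in Z. Already a fixed point.
Sat(AG ((crit | done) & (EG crit))) = {0}
2 ∉ Sat(AG ((crit | done) & (EG crit))) = {0}, so the formula does not hold at 2.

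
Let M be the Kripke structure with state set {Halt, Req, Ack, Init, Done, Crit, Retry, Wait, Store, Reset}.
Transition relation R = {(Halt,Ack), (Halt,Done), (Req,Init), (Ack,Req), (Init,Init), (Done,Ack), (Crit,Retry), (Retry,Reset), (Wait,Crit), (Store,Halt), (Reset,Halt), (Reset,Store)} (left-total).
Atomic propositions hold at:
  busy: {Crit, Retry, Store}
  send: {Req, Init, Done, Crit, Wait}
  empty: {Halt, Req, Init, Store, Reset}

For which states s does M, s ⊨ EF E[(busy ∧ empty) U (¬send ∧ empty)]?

Sat(busy ∧ empty) = {Store}
Sat(¬send) = {Halt, Ack, Retry, Store, Reset}
Sat(¬send ∧ empty) = {Halt, Store, Reset}
E[(busy ∧ empty) U (¬send ∧ empty)]: least fixpoint, start Z0 = Sat((¬send ∧ empty)) = {Halt, Store, Reset}, add states in Sat(busy ∧ empty) with some successor in Z. Already a fixed point.
Sat(E[(busy ∧ empty) U (¬send ∧ empty)]) = {Halt, Store, Reset}
EF E[(busy ∧ empty) U (¬send ∧ empty)]: least fixpoint, start Z0 = {Halt, Store, Reset}, add states with some successor in Z. Z1 = {Halt, Retry, Store, Reset}; Z2 = {Halt, Crit, Retry, Store, Reset}; Z3 = {Halt, Crit, Retry, Wait, Store, Reset}; fixed.
Sat(EF E[(busy ∧ empty) U (¬send ∧ empty)]) = {Halt, Crit, Retry, Wait, Store, Reset}

{Halt, Crit, Retry, Wait, Store, Reset}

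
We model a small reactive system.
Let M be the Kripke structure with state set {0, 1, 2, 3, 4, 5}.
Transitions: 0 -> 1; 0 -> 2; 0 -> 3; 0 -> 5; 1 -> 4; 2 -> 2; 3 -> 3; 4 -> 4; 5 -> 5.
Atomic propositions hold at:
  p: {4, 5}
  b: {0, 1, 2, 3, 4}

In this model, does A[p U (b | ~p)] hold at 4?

Yes

Sat(~p) = {0, 1, 2, 3}
Sat(b | ~p) = {0, 1, 2, 3, 4}
A[p U (b | ~p)]: least fixpoint, start Z0 = Sat((b | ~p)) = {0, 1, 2, 3, 4}, add states in Sat(p) with every successor in Z. Already a fixed point.
Sat(A[p U (b | ~p)]) = {0, 1, 2, 3, 4}
4 ∈ Sat(A[p U (b | ~p)]) = {0, 1, 2, 3, 4}, so the formula holds at 4.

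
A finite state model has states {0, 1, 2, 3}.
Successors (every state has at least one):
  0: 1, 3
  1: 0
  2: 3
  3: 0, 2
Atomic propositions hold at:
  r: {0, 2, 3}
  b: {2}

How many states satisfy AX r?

Sat(AX r) = {s : every successor in {0, 2, 3}} = {1, 2, 3}
|Sat(AX r)| = |{1, 2, 3}| = 3.

3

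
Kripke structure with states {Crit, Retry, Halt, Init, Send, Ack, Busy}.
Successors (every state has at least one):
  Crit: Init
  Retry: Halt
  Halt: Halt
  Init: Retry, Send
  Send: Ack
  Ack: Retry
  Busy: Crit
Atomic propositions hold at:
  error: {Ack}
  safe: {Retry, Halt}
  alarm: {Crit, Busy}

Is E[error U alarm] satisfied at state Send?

E[error U alarm]: least fixpoint, start Z0 = Sat(alarm) = {Crit, Busy}, add states in Sat(error) with some successor in Z. Already a fixed point.
Sat(E[error U alarm]) = {Crit, Busy}
Send ∉ Sat(E[error U alarm]) = {Crit, Busy}, so the formula does not hold at Send.

No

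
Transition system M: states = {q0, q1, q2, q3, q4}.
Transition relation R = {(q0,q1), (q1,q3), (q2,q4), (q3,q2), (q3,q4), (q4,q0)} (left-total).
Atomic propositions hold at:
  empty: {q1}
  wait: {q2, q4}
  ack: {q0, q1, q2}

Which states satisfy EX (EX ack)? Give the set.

{q1, q2, q3, q4}

Sat(EX ack) = {s : some successor in {q0, q1, q2}} = {q0, q3, q4}
Sat(EX (EX ack)) = {s : some successor in {q0, q3, q4}} = {q1, q2, q3, q4}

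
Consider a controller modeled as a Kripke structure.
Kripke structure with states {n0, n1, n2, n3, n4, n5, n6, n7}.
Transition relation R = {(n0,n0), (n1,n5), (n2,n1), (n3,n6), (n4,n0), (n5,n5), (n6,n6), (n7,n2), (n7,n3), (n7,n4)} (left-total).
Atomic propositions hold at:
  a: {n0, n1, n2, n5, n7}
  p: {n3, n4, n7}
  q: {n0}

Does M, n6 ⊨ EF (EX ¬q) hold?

Yes

Sat(¬q) = {n1, n2, n3, n4, n5, n6, n7}
Sat(EX ¬q) = {s : some successor in {n1, n2, n3, n4, n5, n6, n7}} = {n1, n2, n3, n5, n6, n7}
EF (EX ¬q): least fixpoint, start Z0 = {n1, n2, n3, n5, n6, n7}, add states with some successor in Z. Already a fixed point.
Sat(EF (EX ¬q)) = {n1, n2, n3, n5, n6, n7}
n6 ∈ Sat(EF (EX ¬q)) = {n1, n2, n3, n5, n6, n7}, so the formula holds at n6.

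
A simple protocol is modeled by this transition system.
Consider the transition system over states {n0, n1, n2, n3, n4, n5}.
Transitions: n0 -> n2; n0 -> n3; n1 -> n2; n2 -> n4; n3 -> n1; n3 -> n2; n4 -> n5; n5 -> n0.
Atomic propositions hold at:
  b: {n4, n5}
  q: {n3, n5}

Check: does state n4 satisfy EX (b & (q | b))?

Sat(q | b) = {n3, n4, n5}
Sat(b & (q | b)) = {n4, n5}
Sat(EX (b & (q | b))) = {s : some successor in {n4, n5}} = {n2, n4}
n4 ∈ Sat(EX (b & (q | b))) = {n2, n4}, so the formula holds at n4.

Yes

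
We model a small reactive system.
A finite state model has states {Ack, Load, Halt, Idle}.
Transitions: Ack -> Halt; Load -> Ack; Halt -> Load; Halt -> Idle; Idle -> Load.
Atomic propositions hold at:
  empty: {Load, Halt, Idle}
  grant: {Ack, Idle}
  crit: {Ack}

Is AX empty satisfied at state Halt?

Sat(AX empty) = {s : every successor in {Load, Halt, Idle}} = {Ack, Halt, Idle}
Halt ∈ Sat(AX empty) = {Ack, Halt, Idle}, so the formula holds at Halt.

Yes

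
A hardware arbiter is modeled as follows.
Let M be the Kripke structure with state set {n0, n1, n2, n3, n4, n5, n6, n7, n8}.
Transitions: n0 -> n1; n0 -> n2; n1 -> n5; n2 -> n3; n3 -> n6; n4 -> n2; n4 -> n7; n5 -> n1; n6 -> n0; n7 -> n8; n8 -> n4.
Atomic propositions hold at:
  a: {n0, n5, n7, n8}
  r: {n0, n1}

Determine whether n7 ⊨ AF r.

AF r: least fixpoint, start Z0 = {n0, n1}, add states with every successor in Z. Z1 = {n0, n1, n5, n6}; Z2 = {n0, n1, n3, n5, n6}; Z3 = {n0, n1, n2, n3, n5, n6}; fixed.
Sat(AF r) = {n0, n1, n2, n3, n5, n6}
n7 ∉ Sat(AF r) = {n0, n1, n2, n3, n5, n6}, so the formula does not hold at n7.

No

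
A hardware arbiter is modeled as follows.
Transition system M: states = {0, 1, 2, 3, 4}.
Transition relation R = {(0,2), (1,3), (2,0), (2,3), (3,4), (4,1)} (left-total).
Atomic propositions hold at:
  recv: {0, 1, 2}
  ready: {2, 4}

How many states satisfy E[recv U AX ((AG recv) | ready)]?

4

AG recv: greatest fixpoint, start Z0 = {0, 1, 2}, keep only states in Sat with every successor in Z. Z1 = {0}; Z2 = ∅; fixed.
Sat(AG recv) = ∅
Sat((AG recv) | ready) = {2, 4}
Sat(AX ((AG recv) | ready)) = {s : every successor in {2, 4}} = {0, 3}
E[recv U AX ((AG recv) | ready)]: least fixpoint, start Z0 = Sat(AX ((AG recv) | ready)) = {0, 3}, add states in Sat(recv) with some successor in Z. Z1 = {0, 1, 2, 3}; fixed.
Sat(E[recv U AX ((AG recv) | ready)]) = {0, 1, 2, 3}
|Sat(E[recv U AX ((AG recv) | ready)])| = |{0, 1, 2, 3}| = 4.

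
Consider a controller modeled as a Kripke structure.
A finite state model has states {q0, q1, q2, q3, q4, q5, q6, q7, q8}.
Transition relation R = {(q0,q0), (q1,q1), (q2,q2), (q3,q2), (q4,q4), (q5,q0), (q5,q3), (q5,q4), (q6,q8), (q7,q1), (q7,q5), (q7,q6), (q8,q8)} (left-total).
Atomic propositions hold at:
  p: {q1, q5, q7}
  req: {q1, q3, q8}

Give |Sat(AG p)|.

1

AG p: greatest fixpoint, start Z0 = {q1, q5, q7}, keep only states in Sat with every successor in Z. Z1 = {q1}; fixed.
Sat(AG p) = {q1}
|Sat(AG p)| = |{q1}| = 1.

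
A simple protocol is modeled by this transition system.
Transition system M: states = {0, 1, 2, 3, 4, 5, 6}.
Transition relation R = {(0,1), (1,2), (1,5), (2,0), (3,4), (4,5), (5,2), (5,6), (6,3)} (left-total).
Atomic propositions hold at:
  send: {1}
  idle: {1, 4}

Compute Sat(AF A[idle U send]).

{0, 1, 2}

A[idle U send]: least fixpoint, start Z0 = Sat(send) = {1}, add states in Sat(idle) with every successor in Z. Already a fixed point.
Sat(A[idle U send]) = {1}
AF A[idle U send]: least fixpoint, start Z0 = {1}, add states with every successor in Z. Z1 = {0, 1}; Z2 = {0, 1, 2}; fixed.
Sat(AF A[idle U send]) = {0, 1, 2}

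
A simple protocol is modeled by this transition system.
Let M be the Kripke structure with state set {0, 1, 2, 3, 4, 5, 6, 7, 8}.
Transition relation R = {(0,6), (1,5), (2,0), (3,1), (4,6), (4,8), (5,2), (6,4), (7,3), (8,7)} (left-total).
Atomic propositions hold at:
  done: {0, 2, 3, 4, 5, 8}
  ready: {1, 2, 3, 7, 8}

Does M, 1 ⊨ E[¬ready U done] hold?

No

Sat(¬ready) = {0, 4, 5, 6}
E[¬ready U done]: least fixpoint, start Z0 = Sat(done) = {0, 2, 3, 4, 5, 8}, add states in Sat(¬ready) with some successor in Z. Z1 = {0, 2, 3, 4, 5, 6, 8}; fixed.
Sat(E[¬ready U done]) = {0, 2, 3, 4, 5, 6, 8}
1 ∉ Sat(E[¬ready U done]) = {0, 2, 3, 4, 5, 6, 8}, so the formula does not hold at 1.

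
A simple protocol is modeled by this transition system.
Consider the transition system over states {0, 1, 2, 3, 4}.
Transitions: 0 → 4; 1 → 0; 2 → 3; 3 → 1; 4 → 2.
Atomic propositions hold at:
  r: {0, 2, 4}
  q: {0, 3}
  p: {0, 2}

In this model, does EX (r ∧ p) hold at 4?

Sat(r ∧ p) = {0, 2}
Sat(EX (r ∧ p)) = {s : some successor in {0, 2}} = {1, 4}
4 ∈ Sat(EX (r ∧ p)) = {1, 4}, so the formula holds at 4.

Yes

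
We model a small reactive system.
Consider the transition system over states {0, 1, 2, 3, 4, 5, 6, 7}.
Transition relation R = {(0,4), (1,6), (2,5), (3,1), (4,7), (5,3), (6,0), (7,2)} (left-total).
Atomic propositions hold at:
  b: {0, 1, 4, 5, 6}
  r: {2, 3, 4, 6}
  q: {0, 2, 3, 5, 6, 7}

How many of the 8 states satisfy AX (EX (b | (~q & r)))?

Sat(~q) = {1, 4}
Sat(~q & r) = {4}
Sat(b | (~q & r)) = {0, 1, 4, 5, 6}
Sat(EX (b | (~q & r))) = {s : some successor in {0, 1, 4, 5, 6}} = {0, 1, 2, 3, 6}
Sat(AX (EX (b | (~q & r)))) = {s : every successor in {0, 1, 2, 3, 6}} = {1, 3, 5, 6, 7}
|Sat(AX (EX (b | (~q & r))))| = |{1, 3, 5, 6, 7}| = 5.

5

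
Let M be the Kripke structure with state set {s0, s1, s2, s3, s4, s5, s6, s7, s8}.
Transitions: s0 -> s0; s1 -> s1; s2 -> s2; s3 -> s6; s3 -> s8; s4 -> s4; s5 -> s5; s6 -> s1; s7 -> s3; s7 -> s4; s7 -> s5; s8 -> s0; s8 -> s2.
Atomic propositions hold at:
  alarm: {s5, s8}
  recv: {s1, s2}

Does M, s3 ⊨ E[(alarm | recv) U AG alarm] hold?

Sat(alarm | recv) = {s1, s2, s5, s8}
AG alarm: greatest fixpoint, start Z0 = {s5, s8}, keep only states in Sat with every successor in Z. Z1 = {s5}; fixed.
Sat(AG alarm) = {s5}
E[(alarm | recv) U AG alarm]: least fixpoint, start Z0 = Sat(AG alarm) = {s5}, add states in Sat(alarm | recv) with some successor in Z. Already a fixed point.
Sat(E[(alarm | recv) U AG alarm]) = {s5}
s3 ∉ Sat(E[(alarm | recv) U AG alarm]) = {s5}, so the formula does not hold at s3.

No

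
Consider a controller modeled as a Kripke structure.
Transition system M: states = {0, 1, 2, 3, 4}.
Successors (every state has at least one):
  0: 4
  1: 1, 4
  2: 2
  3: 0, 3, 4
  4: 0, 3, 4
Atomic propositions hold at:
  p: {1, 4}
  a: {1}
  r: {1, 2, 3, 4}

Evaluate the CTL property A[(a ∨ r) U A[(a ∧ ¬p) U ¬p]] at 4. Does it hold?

No

Sat(a ∨ r) = {1, 2, 3, 4}
Sat(¬p) = {0, 2, 3}
Sat(a ∧ ¬p) = ∅
A[(a ∧ ¬p) U ¬p]: least fixpoint, start Z0 = Sat(¬p) = {0, 2, 3}, add states in Sat(a ∧ ¬p) with every successor in Z. Already a fixed point.
Sat(A[(a ∧ ¬p) U ¬p]) = {0, 2, 3}
A[(a ∨ r) U A[(a ∧ ¬p) U ¬p]]: least fixpoint, start Z0 = Sat(A[(a ∧ ¬p) U ¬p]) = {0, 2, 3}, add states in Sat(a ∨ r) with every successor in Z. Already a fixed point.
Sat(A[(a ∨ r) U A[(a ∧ ¬p) U ¬p]]) = {0, 2, 3}
4 ∉ Sat(A[(a ∨ r) U A[(a ∧ ¬p) U ¬p]]) = {0, 2, 3}, so the formula does not hold at 4.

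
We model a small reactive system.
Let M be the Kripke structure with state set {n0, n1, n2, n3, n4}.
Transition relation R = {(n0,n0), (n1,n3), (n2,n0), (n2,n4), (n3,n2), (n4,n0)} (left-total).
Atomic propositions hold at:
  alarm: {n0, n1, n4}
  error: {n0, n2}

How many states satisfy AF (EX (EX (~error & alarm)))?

Sat(~error) = {n1, n3, n4}
Sat(~error & alarm) = {n1, n4}
Sat(EX (~error & alarm)) = {s : some successor in {n1, n4}} = {n2}
Sat(EX (EX (~error & alarm))) = {s : some successor in {n2}} = {n3}
AF (EX (EX (~error & alarm))): least fixpoint, start Z0 = {n3}, add states with every successor in Z. Z1 = {n1, n3}; fixed.
Sat(AF (EX (EX (~error & alarm)))) = {n1, n3}
|Sat(AF (EX (EX (~error & alarm))))| = |{n1, n3}| = 2.

2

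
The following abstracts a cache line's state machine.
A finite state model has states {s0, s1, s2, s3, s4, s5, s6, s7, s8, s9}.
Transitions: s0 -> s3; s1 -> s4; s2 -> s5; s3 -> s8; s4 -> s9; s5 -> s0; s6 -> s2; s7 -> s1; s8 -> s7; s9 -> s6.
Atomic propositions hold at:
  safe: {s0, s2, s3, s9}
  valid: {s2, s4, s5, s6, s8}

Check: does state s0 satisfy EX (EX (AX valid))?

Sat(AX valid) = {s : every successor in {s2, s4, s5, s6, s8}} = {s1, s2, s3, s6, s9}
Sat(EX (AX valid)) = {s : some successor in {s1, s2, s3, s6, s9}} = {s0, s4, s6, s7, s9}
Sat(EX (EX (AX valid))) = {s : some successor in {s0, s4, s6, s7, s9}} = {s1, s4, s5, s8, s9}
s0 ∉ Sat(EX (EX (AX valid))) = {s1, s4, s5, s8, s9}, so the formula does not hold at s0.

No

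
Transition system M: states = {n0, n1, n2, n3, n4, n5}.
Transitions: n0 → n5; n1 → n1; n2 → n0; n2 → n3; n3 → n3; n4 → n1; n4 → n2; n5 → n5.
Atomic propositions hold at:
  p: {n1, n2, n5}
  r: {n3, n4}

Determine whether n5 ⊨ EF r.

No

EF r: least fixpoint, start Z0 = {n3, n4}, add states with some successor in Z. Z1 = {n2, n3, n4}; fixed.
Sat(EF r) = {n2, n3, n4}
n5 ∉ Sat(EF r) = {n2, n3, n4}, so the formula does not hold at n5.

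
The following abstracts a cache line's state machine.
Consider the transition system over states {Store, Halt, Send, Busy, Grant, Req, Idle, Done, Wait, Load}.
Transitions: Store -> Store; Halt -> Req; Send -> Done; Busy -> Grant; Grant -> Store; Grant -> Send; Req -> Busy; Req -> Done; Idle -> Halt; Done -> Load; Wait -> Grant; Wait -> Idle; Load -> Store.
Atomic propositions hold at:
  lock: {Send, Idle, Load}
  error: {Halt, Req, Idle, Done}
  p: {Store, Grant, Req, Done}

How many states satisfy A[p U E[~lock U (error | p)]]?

Sat(~lock) = {Store, Halt, Busy, Grant, Req, Done, Wait}
Sat(error | p) = {Store, Halt, Grant, Req, Idle, Done}
E[~lock U (error | p)]: least fixpoint, start Z0 = Sat((error | p)) = {Store, Halt, Grant, Req, Idle, Done}, add states in Sat(~lock) with some successor in Z. Z1 = {Store, Halt, Busy, Grant, Req, Idle, Done, Wait}; fixed.
Sat(E[~lock U (error | p)]) = {Store, Halt, Busy, Grant, Req, Idle, Done, Wait}
A[p U E[~lock U (error | p)]]: least fixpoint, start Z0 = Sat(E[~lock U (error | p)]) = {Store, Halt, Busy, Grant, Req, Idle, Done, Wait}, add states in Sat(p) with every successor in Z. Already a fixed point.
Sat(A[p U E[~lock U (error | p)]]) = {Store, Halt, Busy, Grant, Req, Idle, Done, Wait}
|Sat(A[p U E[~lock U (error | p)]])| = |{Store, Halt, Busy, Grant, Req, Idle, Done, Wait}| = 8.

8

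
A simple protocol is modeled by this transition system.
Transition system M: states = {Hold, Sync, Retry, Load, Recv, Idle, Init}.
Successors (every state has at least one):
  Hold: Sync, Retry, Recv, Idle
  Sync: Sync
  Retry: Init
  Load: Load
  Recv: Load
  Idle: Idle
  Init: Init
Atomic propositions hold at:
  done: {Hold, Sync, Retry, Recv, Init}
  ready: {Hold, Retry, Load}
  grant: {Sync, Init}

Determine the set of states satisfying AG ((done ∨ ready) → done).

Sat(done ∨ ready) = {Hold, Sync, Retry, Load, Recv, Init}
Sat((done ∨ ready) → done) = {Hold, Sync, Retry, Recv, Idle, Init}
AG ((done ∨ ready) → done): greatest fixpoint, start Z0 = {Hold, Sync, Retry, Recv, Idle, Init}, keep only states in Sat with every successor in Z. Z1 = {Hold, Sync, Retry, Idle, Init}; Z2 = {Sync, Retry, Idle, Init}; fixed.
Sat(AG ((done ∨ ready) → done)) = {Sync, Retry, Idle, Init}

{Sync, Retry, Idle, Init}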